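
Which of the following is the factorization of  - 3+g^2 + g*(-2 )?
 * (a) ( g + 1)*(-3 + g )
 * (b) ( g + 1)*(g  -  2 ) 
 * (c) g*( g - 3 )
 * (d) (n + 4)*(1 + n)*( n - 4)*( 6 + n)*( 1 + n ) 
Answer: a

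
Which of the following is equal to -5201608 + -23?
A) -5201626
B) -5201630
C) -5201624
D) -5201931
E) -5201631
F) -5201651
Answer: E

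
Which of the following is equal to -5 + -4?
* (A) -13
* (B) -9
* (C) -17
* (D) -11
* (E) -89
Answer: B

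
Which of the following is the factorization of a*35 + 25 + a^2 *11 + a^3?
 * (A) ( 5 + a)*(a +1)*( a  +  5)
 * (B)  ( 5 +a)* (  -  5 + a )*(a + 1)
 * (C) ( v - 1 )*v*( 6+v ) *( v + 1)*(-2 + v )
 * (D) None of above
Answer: A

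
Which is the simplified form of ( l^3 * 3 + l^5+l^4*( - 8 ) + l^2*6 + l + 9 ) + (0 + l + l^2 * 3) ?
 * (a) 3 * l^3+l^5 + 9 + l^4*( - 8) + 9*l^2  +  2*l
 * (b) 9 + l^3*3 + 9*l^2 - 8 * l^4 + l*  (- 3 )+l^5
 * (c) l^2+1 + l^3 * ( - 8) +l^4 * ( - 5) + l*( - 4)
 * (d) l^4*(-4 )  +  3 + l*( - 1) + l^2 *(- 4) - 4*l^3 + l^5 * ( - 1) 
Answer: a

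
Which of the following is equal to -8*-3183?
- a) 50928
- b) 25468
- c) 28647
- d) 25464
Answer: d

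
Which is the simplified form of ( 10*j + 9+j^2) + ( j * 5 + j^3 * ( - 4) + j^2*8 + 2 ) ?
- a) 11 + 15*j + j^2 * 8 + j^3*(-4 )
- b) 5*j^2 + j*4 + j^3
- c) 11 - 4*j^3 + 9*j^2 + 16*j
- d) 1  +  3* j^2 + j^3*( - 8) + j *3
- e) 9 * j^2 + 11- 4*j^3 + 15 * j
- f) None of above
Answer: e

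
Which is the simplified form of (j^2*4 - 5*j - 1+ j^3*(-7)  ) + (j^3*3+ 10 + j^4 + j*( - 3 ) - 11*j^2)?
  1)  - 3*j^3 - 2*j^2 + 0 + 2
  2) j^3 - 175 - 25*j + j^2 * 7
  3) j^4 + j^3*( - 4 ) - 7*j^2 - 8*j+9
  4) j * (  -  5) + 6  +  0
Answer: 3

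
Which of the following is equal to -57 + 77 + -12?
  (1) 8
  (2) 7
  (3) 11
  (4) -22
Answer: 1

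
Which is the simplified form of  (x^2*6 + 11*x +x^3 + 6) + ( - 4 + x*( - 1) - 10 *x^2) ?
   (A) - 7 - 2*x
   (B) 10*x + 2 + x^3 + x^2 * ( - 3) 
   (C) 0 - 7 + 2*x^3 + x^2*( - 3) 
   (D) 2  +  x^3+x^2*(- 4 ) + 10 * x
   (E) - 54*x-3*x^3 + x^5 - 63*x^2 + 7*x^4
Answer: D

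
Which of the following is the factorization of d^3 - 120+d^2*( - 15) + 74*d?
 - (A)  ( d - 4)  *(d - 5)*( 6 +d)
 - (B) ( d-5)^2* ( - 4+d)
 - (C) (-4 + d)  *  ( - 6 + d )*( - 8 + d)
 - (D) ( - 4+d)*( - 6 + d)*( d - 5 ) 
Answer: D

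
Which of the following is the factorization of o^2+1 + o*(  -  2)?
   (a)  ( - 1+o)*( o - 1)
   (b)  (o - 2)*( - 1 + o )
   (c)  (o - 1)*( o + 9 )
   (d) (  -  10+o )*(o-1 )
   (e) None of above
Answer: a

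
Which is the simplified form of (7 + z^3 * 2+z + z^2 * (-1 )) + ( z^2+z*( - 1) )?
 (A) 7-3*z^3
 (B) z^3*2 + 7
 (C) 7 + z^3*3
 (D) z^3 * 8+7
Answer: B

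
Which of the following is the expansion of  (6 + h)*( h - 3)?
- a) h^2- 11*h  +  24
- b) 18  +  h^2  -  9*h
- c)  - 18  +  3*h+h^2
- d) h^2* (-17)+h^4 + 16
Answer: c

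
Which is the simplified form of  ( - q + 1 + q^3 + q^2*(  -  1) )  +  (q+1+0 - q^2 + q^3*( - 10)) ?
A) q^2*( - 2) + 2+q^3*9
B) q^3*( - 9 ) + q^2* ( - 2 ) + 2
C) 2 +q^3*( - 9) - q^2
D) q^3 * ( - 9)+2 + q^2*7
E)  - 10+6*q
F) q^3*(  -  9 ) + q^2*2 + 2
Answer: B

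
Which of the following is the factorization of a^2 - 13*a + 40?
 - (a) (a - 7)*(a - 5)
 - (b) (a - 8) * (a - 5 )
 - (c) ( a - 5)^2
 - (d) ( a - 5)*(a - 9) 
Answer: b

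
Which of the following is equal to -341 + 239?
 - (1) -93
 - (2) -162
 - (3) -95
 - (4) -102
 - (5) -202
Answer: 4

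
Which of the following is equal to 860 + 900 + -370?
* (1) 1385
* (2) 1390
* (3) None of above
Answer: 2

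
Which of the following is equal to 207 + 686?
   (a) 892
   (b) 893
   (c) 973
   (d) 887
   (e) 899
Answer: b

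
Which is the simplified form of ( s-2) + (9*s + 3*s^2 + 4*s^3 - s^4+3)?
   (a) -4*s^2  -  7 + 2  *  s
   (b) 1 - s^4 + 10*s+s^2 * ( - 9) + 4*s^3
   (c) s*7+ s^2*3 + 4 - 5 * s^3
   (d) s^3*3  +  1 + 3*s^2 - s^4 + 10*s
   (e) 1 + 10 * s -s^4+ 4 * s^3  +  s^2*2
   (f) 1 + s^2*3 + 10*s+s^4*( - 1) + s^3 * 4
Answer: f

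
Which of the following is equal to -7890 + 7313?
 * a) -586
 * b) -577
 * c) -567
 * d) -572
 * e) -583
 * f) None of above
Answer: b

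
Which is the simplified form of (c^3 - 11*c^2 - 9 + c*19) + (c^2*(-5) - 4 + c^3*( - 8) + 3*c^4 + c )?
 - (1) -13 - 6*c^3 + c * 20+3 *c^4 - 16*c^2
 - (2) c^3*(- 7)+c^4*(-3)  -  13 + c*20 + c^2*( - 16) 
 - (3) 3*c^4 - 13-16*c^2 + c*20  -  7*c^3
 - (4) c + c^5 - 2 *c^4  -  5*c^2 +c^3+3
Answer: 3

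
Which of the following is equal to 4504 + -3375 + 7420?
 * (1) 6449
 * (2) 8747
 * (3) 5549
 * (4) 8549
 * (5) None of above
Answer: 4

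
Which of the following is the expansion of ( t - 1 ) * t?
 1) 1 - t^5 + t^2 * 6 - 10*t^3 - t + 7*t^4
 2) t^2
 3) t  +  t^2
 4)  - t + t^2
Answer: 4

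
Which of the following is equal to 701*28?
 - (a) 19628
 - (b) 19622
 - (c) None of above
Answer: a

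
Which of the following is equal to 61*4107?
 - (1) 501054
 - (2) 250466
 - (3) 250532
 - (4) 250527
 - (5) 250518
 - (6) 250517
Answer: 4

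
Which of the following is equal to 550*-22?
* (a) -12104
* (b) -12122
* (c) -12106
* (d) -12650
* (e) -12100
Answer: e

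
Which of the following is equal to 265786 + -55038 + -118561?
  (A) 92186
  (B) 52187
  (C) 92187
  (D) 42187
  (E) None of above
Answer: C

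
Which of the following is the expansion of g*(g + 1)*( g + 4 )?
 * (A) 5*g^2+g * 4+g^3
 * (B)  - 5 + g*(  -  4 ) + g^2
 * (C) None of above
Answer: A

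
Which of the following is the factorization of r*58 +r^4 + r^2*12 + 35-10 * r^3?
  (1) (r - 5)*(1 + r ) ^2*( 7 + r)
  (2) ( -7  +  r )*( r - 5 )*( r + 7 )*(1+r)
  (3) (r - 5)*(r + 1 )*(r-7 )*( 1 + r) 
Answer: 3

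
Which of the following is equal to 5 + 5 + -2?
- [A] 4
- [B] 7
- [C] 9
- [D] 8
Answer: D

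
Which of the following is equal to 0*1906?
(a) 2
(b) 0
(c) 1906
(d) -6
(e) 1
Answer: b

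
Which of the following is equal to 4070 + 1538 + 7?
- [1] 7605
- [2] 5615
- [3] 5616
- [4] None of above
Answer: 2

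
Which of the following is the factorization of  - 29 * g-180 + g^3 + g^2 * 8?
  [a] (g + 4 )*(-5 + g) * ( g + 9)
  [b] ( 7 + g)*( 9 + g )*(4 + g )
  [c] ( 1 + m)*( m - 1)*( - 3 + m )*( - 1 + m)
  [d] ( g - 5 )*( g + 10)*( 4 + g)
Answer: a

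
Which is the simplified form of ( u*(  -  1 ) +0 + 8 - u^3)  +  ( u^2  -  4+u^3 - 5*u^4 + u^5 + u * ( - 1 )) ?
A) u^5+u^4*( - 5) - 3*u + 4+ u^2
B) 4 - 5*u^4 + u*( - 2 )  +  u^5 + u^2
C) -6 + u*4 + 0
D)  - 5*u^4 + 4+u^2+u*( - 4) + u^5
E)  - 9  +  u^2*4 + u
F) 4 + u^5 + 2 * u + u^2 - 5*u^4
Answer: B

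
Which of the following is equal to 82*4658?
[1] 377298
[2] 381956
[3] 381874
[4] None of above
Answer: 2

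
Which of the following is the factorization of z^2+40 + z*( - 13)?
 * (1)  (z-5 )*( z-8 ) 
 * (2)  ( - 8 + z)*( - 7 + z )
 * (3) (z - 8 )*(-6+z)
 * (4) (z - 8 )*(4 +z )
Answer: 1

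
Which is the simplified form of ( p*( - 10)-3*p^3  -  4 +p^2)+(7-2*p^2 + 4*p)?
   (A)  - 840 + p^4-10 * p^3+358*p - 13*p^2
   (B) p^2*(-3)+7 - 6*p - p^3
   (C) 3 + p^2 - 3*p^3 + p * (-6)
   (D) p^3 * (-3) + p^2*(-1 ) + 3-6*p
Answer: D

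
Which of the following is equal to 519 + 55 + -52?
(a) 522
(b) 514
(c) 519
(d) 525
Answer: a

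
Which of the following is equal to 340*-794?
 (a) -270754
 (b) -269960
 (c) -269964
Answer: b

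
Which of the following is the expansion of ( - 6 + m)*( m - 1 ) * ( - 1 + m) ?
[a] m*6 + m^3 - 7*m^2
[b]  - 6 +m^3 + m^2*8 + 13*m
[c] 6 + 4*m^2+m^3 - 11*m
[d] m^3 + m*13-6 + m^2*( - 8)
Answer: d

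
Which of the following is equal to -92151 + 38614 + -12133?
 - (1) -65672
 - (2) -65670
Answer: 2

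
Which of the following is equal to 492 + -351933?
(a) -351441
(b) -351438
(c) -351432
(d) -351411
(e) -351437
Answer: a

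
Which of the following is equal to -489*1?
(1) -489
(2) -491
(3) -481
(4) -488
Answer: 1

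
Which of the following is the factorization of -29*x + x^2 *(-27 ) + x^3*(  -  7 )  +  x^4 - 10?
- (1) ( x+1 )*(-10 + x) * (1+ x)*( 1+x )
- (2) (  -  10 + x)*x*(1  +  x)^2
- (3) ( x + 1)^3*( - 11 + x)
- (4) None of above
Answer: 1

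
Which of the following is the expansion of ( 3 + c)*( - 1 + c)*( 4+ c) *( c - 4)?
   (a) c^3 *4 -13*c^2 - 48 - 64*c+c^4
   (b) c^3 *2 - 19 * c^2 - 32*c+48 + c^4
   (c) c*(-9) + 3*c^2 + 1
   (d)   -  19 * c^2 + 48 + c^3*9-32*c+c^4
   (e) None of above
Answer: b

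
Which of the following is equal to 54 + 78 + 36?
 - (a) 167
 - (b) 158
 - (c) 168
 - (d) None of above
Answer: c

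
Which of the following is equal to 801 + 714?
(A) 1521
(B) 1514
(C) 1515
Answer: C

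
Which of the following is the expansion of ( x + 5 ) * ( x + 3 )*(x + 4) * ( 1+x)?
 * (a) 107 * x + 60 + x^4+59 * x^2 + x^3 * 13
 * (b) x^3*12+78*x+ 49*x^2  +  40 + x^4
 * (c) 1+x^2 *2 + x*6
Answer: a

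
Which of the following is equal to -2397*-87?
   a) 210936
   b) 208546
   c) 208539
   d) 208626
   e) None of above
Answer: c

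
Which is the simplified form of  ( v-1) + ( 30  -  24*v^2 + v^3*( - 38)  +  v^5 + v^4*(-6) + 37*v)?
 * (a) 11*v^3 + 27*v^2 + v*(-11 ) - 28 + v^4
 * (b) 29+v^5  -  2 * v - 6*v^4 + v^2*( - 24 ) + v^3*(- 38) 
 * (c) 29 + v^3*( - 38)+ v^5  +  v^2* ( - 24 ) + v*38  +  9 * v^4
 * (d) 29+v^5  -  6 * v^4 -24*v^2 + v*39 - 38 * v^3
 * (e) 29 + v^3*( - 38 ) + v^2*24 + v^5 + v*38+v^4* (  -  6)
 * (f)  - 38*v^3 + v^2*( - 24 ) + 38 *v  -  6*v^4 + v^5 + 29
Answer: f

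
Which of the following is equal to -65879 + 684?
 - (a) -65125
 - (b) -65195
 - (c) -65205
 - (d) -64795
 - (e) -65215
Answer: b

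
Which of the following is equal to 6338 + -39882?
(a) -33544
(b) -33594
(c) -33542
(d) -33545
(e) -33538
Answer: a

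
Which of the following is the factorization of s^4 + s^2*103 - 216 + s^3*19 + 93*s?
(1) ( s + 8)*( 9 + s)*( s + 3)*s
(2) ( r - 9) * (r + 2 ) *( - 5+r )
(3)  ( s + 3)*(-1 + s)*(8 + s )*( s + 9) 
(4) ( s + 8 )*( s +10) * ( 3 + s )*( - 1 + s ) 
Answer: 3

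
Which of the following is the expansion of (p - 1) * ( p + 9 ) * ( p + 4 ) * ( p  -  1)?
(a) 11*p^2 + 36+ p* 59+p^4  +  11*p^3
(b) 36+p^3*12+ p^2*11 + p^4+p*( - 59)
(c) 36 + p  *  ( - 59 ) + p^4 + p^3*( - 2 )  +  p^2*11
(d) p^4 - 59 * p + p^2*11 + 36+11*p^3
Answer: d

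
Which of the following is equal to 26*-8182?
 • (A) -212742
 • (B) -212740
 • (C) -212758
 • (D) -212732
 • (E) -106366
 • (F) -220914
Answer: D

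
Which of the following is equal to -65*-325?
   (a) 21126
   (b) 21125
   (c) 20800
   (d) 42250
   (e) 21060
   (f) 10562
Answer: b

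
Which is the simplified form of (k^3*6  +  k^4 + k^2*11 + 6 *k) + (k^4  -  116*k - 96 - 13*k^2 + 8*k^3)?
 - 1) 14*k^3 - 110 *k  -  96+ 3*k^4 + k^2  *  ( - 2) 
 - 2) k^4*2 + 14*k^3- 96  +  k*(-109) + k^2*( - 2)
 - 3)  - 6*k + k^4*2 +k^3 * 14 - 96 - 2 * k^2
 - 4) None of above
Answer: 4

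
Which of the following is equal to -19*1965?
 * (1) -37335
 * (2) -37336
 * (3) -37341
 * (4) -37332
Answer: 1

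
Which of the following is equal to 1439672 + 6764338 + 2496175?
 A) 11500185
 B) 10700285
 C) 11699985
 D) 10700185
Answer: D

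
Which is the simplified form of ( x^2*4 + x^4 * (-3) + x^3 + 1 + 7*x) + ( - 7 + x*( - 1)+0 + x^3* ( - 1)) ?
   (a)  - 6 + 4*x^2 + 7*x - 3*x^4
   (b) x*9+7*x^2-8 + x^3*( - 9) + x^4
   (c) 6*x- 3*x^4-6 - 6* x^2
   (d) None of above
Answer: d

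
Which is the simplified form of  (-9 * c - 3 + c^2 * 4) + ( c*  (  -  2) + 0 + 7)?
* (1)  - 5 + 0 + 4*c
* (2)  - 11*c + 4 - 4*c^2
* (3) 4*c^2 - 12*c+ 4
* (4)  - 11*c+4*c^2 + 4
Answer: 4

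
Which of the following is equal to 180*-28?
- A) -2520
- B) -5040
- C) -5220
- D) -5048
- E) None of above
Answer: B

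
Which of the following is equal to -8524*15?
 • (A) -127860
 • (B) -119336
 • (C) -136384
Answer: A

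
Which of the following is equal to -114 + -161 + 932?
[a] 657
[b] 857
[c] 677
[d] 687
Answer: a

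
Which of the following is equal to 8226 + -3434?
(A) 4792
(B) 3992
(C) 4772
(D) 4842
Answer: A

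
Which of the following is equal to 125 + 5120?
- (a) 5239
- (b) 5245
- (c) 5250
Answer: b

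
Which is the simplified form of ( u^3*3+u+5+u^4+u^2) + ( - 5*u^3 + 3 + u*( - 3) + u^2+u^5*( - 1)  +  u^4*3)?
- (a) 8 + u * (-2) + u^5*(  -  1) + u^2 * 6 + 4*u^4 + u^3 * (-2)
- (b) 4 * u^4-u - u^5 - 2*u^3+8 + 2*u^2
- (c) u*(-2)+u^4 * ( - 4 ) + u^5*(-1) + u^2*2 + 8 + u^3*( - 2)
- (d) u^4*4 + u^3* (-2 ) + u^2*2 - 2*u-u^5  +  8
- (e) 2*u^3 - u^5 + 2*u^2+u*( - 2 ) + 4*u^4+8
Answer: d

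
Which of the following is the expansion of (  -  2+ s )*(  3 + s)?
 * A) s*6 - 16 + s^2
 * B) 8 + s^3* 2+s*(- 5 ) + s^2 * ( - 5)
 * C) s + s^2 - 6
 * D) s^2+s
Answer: C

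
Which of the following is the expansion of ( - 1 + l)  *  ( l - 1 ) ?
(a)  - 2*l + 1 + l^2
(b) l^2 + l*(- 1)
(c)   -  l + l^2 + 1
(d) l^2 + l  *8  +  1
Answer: a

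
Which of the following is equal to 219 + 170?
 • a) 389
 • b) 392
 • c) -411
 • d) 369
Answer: a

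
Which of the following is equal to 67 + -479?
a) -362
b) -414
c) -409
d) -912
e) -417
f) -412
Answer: f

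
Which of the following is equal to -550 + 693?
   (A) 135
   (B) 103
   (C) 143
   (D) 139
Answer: C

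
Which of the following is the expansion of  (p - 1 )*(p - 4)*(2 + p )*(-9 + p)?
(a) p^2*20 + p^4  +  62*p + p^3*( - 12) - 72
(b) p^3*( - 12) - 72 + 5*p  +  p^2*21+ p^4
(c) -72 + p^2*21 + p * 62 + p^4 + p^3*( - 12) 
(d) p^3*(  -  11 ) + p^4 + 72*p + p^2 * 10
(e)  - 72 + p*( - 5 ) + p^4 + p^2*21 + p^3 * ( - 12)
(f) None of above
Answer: c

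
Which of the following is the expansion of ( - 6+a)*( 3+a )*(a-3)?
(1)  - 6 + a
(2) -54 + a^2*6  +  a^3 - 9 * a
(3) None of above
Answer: 3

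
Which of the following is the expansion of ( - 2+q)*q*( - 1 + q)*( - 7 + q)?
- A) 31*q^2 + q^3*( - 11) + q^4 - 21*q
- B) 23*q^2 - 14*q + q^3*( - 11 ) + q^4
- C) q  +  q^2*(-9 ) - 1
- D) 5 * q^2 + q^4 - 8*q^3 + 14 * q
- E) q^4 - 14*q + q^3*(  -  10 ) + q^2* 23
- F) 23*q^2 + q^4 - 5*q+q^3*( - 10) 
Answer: E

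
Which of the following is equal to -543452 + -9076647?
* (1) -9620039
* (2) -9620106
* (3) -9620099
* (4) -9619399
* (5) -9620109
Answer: 3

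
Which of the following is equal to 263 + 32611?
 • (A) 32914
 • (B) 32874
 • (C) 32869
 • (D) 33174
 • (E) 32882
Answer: B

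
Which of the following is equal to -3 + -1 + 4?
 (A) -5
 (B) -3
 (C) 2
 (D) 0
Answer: D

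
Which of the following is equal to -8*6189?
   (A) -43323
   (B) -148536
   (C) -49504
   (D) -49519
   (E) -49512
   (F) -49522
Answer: E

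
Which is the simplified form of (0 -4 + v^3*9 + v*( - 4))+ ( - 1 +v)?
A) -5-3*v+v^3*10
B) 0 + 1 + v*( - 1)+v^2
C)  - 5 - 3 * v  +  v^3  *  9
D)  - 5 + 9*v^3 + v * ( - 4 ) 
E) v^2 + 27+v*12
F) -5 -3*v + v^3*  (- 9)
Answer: C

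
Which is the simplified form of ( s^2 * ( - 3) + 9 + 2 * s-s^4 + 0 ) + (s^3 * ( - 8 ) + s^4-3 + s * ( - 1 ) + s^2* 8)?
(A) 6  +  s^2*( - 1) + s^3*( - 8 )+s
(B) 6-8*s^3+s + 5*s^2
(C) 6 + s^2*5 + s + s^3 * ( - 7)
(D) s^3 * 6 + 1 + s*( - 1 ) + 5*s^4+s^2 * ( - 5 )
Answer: B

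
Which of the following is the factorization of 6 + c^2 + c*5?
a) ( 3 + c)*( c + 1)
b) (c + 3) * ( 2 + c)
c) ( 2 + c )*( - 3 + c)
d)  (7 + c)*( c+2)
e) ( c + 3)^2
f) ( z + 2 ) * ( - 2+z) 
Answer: b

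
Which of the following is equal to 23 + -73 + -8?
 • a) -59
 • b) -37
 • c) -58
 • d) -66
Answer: c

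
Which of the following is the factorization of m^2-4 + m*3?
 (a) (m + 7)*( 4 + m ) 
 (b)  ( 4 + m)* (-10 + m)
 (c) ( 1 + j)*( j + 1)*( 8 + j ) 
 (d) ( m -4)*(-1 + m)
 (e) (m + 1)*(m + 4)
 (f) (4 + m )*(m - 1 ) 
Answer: f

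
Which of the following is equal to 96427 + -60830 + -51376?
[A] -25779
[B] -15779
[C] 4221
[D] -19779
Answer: B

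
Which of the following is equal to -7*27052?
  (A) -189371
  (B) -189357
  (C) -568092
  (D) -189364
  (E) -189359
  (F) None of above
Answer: D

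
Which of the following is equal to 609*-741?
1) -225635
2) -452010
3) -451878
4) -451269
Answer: 4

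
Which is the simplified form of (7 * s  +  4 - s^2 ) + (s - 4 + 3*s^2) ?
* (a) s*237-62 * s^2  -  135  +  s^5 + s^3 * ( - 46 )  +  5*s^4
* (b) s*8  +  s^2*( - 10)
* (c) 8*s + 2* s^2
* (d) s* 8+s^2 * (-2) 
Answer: c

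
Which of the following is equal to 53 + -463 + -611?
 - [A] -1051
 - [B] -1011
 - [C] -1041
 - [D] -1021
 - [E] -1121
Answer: D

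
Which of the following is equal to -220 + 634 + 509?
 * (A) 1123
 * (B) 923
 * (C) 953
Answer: B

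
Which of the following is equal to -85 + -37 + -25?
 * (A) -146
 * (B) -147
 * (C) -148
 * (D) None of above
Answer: B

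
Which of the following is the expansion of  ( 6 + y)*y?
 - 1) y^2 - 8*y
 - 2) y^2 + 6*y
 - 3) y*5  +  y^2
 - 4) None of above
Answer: 2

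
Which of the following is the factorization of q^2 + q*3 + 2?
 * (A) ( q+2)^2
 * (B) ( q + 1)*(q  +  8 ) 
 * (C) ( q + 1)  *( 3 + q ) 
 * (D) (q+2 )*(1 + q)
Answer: D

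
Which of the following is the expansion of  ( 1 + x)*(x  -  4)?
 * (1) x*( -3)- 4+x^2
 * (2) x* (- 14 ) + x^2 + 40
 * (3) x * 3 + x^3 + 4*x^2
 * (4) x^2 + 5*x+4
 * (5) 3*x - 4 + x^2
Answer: 1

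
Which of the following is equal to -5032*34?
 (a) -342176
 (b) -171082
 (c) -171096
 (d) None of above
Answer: d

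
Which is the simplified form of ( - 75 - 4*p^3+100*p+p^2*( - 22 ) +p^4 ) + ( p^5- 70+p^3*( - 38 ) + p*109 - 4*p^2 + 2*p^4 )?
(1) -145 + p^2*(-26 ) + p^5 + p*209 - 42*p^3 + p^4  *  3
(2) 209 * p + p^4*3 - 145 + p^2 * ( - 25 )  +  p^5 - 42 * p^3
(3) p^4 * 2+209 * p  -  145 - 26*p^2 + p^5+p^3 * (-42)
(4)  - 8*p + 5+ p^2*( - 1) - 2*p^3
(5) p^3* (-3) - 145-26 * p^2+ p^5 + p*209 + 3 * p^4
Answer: 1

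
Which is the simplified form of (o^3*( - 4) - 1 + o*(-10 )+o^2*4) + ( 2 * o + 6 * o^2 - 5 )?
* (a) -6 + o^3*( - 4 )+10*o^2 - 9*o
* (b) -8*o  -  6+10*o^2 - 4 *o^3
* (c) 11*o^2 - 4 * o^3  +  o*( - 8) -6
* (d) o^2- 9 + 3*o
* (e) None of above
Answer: b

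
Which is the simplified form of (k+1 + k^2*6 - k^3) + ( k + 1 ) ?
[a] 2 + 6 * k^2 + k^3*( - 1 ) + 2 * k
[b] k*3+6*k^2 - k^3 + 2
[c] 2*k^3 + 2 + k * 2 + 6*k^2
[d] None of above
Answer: a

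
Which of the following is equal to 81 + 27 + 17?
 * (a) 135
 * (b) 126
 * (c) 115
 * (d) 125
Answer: d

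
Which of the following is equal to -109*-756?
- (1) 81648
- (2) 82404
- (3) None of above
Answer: 2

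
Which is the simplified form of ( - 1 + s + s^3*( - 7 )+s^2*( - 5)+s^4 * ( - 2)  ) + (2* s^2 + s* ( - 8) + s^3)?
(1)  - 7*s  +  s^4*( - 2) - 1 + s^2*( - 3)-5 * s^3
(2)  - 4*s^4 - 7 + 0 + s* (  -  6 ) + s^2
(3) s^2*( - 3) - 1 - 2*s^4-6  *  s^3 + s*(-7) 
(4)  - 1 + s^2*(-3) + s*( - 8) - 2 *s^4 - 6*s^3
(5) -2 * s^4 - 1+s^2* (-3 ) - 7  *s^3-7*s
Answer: 3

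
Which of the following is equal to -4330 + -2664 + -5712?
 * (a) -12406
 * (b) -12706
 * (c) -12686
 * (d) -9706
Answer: b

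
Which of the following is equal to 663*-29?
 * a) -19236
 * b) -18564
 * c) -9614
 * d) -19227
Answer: d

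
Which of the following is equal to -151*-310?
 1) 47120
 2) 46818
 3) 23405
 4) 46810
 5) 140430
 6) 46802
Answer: 4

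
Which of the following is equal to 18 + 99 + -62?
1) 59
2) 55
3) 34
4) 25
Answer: 2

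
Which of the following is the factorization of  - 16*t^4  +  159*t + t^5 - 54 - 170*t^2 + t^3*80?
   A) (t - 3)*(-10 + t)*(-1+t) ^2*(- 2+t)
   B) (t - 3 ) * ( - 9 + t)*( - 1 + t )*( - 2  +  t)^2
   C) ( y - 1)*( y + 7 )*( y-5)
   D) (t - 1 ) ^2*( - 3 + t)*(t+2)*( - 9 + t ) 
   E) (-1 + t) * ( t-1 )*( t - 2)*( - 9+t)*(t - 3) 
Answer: E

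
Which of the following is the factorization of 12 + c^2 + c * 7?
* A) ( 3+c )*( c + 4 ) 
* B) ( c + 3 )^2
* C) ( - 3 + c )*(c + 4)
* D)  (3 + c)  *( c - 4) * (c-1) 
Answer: A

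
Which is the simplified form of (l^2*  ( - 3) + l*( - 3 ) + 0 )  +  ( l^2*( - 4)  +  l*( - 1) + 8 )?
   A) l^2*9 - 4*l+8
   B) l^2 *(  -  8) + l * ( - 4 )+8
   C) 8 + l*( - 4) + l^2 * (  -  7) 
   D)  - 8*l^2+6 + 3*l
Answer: C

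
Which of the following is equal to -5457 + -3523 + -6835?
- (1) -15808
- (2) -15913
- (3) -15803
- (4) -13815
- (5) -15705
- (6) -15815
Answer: 6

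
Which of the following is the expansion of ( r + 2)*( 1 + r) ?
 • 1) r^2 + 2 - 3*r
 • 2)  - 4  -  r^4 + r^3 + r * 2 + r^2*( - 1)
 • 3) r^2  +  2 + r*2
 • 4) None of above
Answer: 4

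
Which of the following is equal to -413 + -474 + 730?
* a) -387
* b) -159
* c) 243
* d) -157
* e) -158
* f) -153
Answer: d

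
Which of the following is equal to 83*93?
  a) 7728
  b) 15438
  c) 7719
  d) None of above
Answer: c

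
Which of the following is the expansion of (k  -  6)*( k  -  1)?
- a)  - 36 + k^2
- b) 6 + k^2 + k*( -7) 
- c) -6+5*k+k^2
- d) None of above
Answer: b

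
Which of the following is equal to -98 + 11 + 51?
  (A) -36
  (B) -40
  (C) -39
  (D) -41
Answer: A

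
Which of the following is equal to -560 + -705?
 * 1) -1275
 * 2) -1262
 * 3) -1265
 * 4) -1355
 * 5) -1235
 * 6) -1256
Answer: 3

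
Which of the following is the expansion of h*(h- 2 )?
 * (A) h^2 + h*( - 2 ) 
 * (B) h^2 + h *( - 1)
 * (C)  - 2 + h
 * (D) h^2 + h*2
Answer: A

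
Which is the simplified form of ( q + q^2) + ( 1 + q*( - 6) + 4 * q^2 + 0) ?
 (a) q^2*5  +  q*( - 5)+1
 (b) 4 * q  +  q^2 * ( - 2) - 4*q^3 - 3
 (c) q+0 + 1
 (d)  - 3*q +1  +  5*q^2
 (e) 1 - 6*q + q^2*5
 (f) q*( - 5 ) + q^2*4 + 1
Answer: a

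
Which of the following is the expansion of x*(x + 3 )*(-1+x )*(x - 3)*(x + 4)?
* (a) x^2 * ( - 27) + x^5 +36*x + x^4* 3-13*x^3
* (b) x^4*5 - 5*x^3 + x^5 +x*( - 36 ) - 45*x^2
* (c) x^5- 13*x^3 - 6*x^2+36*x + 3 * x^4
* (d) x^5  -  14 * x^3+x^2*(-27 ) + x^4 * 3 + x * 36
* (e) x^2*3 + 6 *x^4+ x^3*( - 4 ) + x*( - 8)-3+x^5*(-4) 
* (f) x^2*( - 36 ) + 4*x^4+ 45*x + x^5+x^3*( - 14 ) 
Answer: a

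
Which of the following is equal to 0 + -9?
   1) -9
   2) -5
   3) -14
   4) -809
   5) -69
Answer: 1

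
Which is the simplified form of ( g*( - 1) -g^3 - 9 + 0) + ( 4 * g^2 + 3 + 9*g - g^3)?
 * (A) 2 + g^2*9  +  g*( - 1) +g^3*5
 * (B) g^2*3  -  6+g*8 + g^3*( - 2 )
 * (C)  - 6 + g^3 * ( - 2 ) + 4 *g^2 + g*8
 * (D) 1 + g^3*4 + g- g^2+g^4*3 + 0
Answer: C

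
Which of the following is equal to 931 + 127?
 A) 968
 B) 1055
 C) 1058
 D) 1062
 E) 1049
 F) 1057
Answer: C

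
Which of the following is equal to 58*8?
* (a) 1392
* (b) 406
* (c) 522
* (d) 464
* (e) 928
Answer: d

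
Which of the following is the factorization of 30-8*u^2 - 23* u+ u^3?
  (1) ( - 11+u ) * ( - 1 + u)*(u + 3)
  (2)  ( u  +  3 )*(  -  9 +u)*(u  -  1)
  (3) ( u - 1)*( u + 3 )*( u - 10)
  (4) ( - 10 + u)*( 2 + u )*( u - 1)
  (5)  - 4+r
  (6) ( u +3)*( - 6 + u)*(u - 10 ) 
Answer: 3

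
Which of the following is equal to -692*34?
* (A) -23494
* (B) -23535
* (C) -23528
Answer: C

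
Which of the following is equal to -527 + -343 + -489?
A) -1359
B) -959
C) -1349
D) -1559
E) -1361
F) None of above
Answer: A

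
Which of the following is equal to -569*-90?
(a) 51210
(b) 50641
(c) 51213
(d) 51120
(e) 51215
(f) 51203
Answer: a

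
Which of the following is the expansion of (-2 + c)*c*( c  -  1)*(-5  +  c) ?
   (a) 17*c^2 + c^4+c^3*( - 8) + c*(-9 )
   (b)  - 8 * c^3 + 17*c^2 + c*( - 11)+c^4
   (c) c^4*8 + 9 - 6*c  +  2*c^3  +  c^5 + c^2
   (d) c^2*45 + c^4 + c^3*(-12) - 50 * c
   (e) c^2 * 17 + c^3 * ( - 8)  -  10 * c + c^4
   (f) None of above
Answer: e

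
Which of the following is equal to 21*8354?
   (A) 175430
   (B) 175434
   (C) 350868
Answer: B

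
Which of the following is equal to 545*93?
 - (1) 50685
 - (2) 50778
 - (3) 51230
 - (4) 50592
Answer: 1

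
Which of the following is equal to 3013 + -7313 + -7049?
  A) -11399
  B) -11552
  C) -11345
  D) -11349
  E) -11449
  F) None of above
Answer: D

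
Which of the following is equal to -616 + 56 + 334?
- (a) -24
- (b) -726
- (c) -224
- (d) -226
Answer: d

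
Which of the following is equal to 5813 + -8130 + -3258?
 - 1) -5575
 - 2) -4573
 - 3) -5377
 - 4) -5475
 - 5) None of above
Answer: 1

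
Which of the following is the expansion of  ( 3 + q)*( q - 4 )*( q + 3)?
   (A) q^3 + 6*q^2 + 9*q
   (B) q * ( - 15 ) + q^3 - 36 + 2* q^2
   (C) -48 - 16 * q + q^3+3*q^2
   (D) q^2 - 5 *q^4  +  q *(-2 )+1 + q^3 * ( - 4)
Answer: B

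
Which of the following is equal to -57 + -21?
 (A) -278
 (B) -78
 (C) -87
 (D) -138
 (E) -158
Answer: B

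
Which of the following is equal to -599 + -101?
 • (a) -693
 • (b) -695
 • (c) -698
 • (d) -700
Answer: d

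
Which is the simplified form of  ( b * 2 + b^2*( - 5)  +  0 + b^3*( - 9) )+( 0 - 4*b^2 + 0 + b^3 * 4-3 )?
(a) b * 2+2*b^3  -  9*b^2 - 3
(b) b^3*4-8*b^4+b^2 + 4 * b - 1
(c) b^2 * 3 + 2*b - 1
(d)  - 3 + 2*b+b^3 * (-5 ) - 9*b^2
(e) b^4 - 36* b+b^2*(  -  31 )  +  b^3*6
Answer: d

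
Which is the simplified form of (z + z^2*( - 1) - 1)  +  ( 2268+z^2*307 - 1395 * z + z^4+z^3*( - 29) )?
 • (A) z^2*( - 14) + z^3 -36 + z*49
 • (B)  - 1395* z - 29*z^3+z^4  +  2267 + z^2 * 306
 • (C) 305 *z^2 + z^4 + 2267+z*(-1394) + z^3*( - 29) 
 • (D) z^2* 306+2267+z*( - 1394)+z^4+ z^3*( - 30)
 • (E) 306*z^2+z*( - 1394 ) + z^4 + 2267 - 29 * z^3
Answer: E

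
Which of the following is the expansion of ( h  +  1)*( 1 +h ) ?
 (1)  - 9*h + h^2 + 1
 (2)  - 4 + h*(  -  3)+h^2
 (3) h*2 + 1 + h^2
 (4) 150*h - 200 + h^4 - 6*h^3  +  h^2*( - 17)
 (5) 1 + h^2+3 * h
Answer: 3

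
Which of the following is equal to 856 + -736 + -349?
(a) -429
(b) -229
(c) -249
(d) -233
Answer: b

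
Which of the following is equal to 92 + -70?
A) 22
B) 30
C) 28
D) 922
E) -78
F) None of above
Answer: A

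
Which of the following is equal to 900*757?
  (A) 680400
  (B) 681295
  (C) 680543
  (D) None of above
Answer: D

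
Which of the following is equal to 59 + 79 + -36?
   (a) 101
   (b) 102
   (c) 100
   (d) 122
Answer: b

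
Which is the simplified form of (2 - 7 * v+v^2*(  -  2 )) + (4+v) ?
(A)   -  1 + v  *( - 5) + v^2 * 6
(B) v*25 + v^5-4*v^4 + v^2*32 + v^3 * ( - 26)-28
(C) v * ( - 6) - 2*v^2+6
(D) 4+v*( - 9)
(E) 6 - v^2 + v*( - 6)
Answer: C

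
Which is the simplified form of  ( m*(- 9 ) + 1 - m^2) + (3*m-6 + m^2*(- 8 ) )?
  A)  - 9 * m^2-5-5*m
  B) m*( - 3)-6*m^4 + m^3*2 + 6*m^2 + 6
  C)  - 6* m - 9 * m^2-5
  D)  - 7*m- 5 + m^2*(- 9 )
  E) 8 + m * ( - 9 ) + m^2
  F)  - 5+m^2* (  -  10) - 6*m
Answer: C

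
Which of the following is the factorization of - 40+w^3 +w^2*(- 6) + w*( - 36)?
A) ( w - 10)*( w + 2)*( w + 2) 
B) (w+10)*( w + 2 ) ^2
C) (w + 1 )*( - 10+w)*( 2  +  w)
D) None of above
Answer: A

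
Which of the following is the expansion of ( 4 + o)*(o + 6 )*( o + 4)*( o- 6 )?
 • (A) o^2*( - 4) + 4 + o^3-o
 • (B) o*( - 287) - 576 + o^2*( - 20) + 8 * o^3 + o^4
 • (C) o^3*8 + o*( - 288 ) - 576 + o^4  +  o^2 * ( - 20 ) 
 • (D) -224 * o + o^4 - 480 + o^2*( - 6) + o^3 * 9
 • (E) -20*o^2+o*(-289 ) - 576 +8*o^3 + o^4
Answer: C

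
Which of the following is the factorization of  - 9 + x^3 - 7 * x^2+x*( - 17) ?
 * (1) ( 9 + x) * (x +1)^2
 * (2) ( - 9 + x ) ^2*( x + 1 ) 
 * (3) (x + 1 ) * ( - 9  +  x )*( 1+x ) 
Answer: 3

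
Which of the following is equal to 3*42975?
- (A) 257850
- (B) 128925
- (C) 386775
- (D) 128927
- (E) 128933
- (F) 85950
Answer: B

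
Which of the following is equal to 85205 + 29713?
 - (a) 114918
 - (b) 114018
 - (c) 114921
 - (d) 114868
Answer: a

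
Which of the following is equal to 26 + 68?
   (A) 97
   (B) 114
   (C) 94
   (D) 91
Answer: C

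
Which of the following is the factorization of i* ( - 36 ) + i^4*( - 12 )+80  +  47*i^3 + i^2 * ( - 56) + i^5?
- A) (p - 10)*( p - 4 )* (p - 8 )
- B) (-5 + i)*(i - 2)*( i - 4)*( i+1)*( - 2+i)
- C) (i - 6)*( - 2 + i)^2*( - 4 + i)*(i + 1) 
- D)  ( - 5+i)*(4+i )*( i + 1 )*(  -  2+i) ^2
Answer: B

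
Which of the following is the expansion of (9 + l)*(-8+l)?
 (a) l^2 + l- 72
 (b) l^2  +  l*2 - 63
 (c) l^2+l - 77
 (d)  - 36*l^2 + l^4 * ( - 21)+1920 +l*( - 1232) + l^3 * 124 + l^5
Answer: a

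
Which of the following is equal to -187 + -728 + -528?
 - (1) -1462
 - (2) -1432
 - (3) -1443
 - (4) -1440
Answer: 3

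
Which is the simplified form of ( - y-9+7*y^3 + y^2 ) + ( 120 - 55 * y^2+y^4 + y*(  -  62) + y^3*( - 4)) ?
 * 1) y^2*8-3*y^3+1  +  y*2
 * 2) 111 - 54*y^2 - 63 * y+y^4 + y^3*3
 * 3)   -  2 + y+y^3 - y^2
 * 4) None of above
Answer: 2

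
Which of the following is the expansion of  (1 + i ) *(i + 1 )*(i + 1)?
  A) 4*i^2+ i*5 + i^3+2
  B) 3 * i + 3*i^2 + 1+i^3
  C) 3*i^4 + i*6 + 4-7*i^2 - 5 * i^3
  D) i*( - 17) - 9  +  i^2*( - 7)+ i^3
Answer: B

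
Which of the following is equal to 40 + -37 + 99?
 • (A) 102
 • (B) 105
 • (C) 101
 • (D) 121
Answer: A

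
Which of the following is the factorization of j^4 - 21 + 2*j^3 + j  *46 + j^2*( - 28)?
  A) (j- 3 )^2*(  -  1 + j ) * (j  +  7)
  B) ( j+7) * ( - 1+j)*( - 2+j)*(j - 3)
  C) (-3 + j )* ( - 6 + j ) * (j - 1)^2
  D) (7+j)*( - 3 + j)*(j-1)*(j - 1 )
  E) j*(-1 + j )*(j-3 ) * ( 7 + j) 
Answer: D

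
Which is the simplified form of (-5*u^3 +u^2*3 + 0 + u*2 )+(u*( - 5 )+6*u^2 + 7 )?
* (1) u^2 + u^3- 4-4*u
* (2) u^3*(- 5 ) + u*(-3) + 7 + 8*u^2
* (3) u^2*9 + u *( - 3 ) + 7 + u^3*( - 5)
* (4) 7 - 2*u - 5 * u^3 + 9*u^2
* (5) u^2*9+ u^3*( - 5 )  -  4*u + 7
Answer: 3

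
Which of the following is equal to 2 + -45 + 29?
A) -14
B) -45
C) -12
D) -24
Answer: A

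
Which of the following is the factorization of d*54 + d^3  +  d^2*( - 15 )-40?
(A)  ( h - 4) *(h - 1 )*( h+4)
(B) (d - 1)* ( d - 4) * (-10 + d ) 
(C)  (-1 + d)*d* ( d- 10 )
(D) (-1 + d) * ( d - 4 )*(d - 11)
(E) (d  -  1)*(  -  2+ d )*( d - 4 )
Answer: B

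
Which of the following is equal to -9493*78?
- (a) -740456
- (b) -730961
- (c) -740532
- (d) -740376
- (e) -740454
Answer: e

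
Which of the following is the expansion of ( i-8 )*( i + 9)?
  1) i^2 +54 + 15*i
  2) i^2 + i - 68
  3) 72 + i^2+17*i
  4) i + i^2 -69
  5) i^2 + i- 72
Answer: 5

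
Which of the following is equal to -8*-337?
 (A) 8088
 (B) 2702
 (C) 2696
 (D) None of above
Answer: C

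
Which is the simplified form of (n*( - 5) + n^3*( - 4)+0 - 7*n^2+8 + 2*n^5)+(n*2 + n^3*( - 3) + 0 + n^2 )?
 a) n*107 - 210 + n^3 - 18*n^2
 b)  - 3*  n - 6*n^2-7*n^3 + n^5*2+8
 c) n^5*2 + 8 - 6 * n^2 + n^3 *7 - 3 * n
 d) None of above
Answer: b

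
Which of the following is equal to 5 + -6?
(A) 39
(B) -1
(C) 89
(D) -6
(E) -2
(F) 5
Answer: B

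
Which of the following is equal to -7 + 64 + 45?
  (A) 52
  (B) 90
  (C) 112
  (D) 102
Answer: D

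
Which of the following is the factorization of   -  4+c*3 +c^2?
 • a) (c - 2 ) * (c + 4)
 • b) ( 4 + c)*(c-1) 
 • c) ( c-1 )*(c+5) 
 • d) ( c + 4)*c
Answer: b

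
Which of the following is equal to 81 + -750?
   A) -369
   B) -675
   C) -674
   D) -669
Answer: D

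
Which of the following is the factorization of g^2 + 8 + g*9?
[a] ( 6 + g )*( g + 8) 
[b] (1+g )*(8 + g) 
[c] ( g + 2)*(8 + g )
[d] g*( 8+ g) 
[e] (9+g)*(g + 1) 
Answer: b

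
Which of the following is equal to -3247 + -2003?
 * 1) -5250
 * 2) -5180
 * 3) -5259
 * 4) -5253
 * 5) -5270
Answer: 1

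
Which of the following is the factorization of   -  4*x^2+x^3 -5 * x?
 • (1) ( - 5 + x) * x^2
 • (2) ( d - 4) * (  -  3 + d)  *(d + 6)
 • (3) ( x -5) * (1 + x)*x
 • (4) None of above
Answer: 3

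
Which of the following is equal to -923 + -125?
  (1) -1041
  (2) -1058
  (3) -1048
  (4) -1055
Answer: 3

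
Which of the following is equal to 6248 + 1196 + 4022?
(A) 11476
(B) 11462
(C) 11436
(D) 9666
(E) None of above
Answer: E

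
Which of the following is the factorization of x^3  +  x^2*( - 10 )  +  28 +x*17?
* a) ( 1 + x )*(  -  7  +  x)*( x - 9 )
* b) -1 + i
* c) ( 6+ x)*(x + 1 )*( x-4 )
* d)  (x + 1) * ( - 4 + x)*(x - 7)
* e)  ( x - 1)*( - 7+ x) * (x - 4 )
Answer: d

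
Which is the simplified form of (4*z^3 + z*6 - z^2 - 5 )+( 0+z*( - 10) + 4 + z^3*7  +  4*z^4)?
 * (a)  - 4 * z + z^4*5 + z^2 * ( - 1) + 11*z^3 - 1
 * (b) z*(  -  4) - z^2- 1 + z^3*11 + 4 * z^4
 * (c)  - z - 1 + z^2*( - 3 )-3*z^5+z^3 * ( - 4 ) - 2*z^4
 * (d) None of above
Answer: b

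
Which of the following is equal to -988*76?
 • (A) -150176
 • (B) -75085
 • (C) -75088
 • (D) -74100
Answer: C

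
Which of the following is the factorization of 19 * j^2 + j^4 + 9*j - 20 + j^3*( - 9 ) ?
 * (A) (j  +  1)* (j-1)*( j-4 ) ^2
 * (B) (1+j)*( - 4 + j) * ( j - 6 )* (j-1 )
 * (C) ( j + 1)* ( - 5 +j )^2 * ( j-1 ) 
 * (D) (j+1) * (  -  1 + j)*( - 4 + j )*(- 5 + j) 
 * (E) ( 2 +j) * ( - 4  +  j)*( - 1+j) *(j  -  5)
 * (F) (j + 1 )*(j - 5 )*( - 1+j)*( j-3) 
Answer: D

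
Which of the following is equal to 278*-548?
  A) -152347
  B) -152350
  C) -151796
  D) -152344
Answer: D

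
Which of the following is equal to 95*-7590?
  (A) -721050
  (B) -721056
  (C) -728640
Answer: A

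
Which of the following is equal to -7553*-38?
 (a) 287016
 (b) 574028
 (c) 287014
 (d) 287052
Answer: c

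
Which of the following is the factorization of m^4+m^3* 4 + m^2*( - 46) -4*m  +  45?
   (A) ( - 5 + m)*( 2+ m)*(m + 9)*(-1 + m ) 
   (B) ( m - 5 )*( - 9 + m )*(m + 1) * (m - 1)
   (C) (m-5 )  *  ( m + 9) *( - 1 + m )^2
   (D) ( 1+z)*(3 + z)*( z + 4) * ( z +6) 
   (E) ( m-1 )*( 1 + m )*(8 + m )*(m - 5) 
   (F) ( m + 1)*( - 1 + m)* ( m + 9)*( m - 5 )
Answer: F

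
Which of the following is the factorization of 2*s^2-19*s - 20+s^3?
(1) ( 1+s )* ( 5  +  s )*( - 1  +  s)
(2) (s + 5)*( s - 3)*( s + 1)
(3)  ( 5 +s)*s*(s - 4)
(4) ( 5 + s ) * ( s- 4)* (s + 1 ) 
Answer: 4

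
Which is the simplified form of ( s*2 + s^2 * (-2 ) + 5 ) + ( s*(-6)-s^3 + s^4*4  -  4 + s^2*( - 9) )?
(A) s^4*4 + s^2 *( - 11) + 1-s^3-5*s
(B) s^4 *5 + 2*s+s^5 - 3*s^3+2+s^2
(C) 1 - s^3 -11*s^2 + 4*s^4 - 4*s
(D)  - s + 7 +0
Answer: C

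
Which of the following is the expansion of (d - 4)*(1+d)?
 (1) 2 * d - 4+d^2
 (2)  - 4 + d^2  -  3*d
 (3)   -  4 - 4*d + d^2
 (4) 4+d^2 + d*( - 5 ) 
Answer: 2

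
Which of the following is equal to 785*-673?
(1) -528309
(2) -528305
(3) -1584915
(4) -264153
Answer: 2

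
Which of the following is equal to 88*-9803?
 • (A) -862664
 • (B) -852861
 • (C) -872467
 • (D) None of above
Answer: A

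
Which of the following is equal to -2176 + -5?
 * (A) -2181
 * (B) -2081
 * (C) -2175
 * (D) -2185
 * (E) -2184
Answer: A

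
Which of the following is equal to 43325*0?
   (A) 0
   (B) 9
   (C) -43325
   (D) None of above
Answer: A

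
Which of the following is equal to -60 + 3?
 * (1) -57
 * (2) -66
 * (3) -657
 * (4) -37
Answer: 1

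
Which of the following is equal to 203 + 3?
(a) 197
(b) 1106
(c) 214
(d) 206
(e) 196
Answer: d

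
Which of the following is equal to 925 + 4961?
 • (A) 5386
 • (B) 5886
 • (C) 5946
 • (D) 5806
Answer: B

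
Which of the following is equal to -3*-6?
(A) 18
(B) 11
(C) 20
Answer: A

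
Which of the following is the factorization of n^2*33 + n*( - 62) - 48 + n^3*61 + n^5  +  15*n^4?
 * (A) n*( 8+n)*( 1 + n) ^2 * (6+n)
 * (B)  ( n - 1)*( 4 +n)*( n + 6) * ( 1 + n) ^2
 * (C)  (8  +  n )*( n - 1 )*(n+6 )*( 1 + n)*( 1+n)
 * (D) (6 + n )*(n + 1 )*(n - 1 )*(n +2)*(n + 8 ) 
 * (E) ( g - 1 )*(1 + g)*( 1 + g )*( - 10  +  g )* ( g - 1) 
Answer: C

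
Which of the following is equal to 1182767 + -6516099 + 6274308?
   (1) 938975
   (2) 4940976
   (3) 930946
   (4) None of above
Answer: 4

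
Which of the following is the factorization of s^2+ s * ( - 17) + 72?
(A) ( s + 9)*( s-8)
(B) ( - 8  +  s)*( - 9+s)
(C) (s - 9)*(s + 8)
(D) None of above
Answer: B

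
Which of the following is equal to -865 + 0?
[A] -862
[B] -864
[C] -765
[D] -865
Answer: D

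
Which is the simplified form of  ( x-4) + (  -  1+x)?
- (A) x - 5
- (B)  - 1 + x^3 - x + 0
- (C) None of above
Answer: C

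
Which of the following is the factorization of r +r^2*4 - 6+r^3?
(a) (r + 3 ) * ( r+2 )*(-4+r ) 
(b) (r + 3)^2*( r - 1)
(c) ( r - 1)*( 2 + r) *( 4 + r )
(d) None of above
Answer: d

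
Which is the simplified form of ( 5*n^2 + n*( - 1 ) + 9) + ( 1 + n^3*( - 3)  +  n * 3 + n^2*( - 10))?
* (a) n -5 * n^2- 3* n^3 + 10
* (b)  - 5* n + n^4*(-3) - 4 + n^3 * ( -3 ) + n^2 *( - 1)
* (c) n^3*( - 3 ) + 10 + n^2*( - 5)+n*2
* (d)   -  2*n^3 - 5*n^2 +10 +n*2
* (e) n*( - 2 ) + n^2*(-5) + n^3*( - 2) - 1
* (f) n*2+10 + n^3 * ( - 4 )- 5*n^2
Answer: c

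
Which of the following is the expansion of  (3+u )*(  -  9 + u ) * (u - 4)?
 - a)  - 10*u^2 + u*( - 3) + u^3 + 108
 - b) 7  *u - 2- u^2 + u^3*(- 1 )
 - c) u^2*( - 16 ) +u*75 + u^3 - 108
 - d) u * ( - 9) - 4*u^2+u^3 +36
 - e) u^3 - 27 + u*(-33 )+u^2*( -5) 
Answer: a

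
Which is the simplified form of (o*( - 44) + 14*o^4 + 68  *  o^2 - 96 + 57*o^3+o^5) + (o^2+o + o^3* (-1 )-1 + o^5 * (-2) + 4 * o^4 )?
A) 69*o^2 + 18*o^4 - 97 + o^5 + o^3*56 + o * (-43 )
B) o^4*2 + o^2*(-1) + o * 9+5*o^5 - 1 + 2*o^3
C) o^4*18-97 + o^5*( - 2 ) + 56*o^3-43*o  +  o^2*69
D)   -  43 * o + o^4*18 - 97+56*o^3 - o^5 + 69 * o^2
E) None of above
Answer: D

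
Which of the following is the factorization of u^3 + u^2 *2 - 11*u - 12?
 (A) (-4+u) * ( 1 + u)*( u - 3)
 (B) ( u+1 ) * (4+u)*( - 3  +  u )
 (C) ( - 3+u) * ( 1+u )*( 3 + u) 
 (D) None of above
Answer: B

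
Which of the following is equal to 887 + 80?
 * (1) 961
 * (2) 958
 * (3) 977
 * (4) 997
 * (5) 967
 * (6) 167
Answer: 5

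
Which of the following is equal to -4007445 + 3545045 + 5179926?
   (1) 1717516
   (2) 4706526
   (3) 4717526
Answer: 3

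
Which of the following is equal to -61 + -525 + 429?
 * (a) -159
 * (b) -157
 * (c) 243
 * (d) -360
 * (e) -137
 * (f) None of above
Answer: b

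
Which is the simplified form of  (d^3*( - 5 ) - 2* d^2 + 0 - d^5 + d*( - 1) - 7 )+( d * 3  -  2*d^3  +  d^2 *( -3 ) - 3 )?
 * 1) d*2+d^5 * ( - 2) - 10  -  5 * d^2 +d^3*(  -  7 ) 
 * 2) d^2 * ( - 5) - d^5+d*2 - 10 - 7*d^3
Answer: 2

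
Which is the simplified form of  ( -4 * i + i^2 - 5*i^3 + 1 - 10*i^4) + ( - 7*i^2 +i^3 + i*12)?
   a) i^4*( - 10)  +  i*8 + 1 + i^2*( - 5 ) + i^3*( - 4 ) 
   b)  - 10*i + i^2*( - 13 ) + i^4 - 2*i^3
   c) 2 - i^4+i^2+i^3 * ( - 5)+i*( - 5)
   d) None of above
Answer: d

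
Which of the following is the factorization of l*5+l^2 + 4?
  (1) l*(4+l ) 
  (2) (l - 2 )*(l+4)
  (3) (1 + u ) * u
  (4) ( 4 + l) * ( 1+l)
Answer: 4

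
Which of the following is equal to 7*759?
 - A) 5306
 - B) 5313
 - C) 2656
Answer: B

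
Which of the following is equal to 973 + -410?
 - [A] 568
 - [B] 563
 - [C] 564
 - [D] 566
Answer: B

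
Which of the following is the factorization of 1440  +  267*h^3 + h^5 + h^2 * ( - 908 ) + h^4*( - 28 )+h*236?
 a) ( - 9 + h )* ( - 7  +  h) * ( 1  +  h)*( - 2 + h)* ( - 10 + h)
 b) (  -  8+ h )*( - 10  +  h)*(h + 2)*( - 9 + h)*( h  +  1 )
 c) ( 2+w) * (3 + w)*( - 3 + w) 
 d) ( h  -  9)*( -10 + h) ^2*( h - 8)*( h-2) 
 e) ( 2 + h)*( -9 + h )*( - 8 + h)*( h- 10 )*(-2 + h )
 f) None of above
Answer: f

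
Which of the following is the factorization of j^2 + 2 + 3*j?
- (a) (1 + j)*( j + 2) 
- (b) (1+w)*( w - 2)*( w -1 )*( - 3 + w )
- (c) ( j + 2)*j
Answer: a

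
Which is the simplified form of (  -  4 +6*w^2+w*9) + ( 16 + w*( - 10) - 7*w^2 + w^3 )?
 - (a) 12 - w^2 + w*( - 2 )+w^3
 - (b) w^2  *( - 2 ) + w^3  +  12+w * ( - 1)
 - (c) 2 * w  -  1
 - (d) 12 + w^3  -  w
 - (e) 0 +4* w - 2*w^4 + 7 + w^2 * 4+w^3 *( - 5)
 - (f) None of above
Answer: f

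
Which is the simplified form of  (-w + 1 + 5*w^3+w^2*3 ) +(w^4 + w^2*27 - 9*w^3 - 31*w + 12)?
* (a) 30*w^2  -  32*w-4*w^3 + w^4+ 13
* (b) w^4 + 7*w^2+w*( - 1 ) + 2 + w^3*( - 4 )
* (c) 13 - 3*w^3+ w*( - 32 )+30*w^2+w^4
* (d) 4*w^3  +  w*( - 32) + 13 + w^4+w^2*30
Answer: a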